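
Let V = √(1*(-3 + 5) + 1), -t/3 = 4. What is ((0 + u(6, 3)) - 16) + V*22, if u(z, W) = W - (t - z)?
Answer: 5 + 22*√3 ≈ 43.105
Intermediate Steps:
t = -12 (t = -3*4 = -12)
u(z, W) = 12 + W + z (u(z, W) = W - (-12 - z) = W + (12 + z) = 12 + W + z)
V = √3 (V = √(1*2 + 1) = √(2 + 1) = √3 ≈ 1.7320)
((0 + u(6, 3)) - 16) + V*22 = ((0 + (12 + 3 + 6)) - 16) + √3*22 = ((0 + 21) - 16) + 22*√3 = (21 - 16) + 22*√3 = 5 + 22*√3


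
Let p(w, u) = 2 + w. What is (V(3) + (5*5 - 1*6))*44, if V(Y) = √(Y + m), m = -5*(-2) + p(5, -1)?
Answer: 836 + 88*√5 ≈ 1032.8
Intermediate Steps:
m = 17 (m = -5*(-2) + (2 + 5) = 10 + 7 = 17)
V(Y) = √(17 + Y) (V(Y) = √(Y + 17) = √(17 + Y))
(V(3) + (5*5 - 1*6))*44 = (√(17 + 3) + (5*5 - 1*6))*44 = (√20 + (25 - 6))*44 = (2*√5 + 19)*44 = (19 + 2*√5)*44 = 836 + 88*√5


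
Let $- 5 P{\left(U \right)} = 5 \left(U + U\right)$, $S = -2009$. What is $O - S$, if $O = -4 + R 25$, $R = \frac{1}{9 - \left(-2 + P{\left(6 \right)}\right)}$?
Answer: $\frac{46140}{23} \approx 2006.1$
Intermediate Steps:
$P{\left(U \right)} = - 2 U$ ($P{\left(U \right)} = - \frac{5 \left(U + U\right)}{5} = - \frac{5 \cdot 2 U}{5} = - \frac{10 U}{5} = - 2 U$)
$R = \frac{1}{23}$ ($R = \frac{1}{9 - \left(-2 - 12\right)} = \frac{1}{9 + \left(2 - -12\right)} = \frac{1}{9 + \left(2 + 12\right)} = \frac{1}{9 + 14} = \frac{1}{23} \approx 0.043478$)
$O = - \frac{67}{23}$ ($O = -4 + \frac{1}{23} \cdot 25 = -4 + \frac{25}{23} = - \frac{67}{23} \approx -2.913$)
$O - S = - \frac{67}{23} - -2009 = - \frac{67}{23} + 2009 = \frac{46140}{23}$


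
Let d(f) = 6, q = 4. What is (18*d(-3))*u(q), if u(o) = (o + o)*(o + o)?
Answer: 6912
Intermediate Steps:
u(o) = 4*o**2 (u(o) = (2*o)*(2*o) = 4*o**2)
(18*d(-3))*u(q) = (18*6)*(4*4**2) = 108*(4*16) = 108*64 = 6912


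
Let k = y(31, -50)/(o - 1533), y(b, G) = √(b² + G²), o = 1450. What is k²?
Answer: 3461/6889 ≈ 0.50239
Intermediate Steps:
y(b, G) = √(G² + b²)
k = -√3461/83 (k = √((-50)² + 31²)/(1450 - 1533) = √(2500 + 961)/(-83) = √3461*(-1/83) = -√3461/83 ≈ -0.70880)
k² = (-√3461/83)² = 3461/6889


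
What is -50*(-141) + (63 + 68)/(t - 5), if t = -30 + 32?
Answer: 21019/3 ≈ 7006.3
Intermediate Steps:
t = 2
-50*(-141) + (63 + 68)/(t - 5) = -50*(-141) + (63 + 68)/(2 - 5) = 7050 + 131/(-3) = 7050 + 131*(-⅓) = 7050 - 131/3 = 21019/3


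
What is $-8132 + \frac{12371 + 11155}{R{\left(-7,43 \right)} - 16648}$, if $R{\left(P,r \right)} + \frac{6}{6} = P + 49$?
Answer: $- \frac{135071650}{16607} \approx -8133.4$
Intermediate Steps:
$R{\left(P,r \right)} = 48 + P$ ($R{\left(P,r \right)} = -1 + \left(P + 49\right) = -1 + \left(49 + P\right) = 48 + P$)
$-8132 + \frac{12371 + 11155}{R{\left(-7,43 \right)} - 16648} = -8132 + \frac{12371 + 11155}{\left(48 - 7\right) - 16648} = -8132 + \frac{23526}{41 - 16648} = -8132 + \frac{23526}{-16607} = -8132 + 23526 \left(- \frac{1}{16607}\right) = -8132 - \frac{23526}{16607} = - \frac{135071650}{16607}$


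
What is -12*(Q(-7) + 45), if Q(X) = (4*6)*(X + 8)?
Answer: -828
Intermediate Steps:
Q(X) = 192 + 24*X (Q(X) = 24*(8 + X) = 192 + 24*X)
-12*(Q(-7) + 45) = -12*((192 + 24*(-7)) + 45) = -12*((192 - 168) + 45) = -12*(24 + 45) = -12*69 = -828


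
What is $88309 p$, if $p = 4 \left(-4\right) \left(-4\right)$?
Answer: $5651776$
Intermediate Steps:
$p = 64$ ($p = \left(-16\right) \left(-4\right) = 64$)
$88309 p = 88309 \cdot 64 = 5651776$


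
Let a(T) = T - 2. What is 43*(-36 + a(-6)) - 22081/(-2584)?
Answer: -4866847/2584 ≈ -1883.5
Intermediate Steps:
a(T) = -2 + T
43*(-36 + a(-6)) - 22081/(-2584) = 43*(-36 + (-2 - 6)) - 22081/(-2584) = 43*(-36 - 8) - 22081*(-1/2584) = 43*(-44) + 22081/2584 = -1892 + 22081/2584 = -4866847/2584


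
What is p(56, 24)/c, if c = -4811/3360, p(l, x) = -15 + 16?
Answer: -3360/4811 ≈ -0.69840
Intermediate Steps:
p(l, x) = 1
c = -4811/3360 (c = -4811*1/3360 = -4811/3360 ≈ -1.4318)
p(56, 24)/c = 1/(-4811/3360) = 1*(-3360/4811) = -3360/4811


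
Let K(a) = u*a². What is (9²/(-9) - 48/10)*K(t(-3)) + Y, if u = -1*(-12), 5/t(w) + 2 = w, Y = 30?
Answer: -678/5 ≈ -135.60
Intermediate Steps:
t(w) = 5/(-2 + w)
u = 12
K(a) = 12*a²
(9²/(-9) - 48/10)*K(t(-3)) + Y = (9²/(-9) - 48/10)*(12*(5/(-2 - 3))²) + 30 = (81*(-⅑) - 48*⅒)*(12*(5/(-5))²) + 30 = (-9 - 24/5)*(12*(5*(-⅕))²) + 30 = -828*(-1)²/5 + 30 = -828/5 + 30 = -678/5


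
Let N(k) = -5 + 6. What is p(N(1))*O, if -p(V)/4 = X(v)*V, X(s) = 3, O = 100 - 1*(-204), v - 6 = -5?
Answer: -3648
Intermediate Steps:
v = 1 (v = 6 - 5 = 1)
O = 304 (O = 100 + 204 = 304)
N(k) = 1
p(V) = -12*V
p(N(1))*O = -12*1*304 = -12*304 = -3648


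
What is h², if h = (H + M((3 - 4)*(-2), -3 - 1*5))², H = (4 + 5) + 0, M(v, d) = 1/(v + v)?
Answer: 1874161/256 ≈ 7320.9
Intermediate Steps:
M(v, d) = 1/(2*v)
H = 9 (H = 9 + 0 = 9)
h = 1369/16 (h = (9 + 1/(2*(((3 - 4)*(-2)))))² = (9 + 1/(2*((-1*(-2)))))² = (9 + (½)/2)² = (9 + (½)*(½))² = (9 + ¼)² = (37/4)² = 1369/16 ≈ 85.563)
h² = (1369/16)² = 1874161/256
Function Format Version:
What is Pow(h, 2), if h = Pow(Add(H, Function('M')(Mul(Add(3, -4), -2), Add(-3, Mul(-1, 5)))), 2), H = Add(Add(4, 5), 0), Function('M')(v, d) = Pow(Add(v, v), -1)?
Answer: Rational(1874161, 256) ≈ 7320.9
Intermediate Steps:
Function('M')(v, d) = Mul(Rational(1, 2), Pow(v, -1)) (Function('M')(v, d) = Pow(Mul(2, v), -1) = Mul(Rational(1, 2), Pow(v, -1)))
H = 9 (H = Add(9, 0) = 9)
h = Rational(1369, 16) (h = Pow(Add(9, Mul(Rational(1, 2), Pow(Mul(Add(3, -4), -2), -1))), 2) = Pow(Add(9, Mul(Rational(1, 2), Pow(Mul(-1, -2), -1))), 2) = Pow(Add(9, Mul(Rational(1, 2), Pow(2, -1))), 2) = Pow(Add(9, Mul(Rational(1, 2), Rational(1, 2))), 2) = Pow(Add(9, Rational(1, 4)), 2) = Pow(Rational(37, 4), 2) = Rational(1369, 16) ≈ 85.563)
Pow(h, 2) = Pow(Rational(1369, 16), 2) = Rational(1874161, 256)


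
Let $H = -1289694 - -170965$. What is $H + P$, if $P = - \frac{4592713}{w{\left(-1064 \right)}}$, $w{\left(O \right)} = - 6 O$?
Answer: $- \frac{7146558649}{6384} \approx -1.1194 \cdot 10^{6}$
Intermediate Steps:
$H = -1118729$ ($H = -1289694 + 170965 = -1118729$)
$P = - \frac{4592713}{6384}$ ($P = - \frac{4592713}{\left(-6\right) \left(-1064\right)} = - \frac{4592713}{6384} \approx -719.41$)
$H + P = -1118729 - \frac{4592713}{6384} = - \frac{7146558649}{6384}$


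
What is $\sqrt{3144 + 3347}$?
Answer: $\sqrt{6491} \approx 80.567$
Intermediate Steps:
$\sqrt{3144 + 3347} = \sqrt{6491}$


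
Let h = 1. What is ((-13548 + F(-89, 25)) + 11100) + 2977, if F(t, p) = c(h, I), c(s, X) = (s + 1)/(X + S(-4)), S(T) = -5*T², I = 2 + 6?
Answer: 19043/36 ≈ 528.97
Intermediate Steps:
I = 8
c(s, X) = (1 + s)/(-80 + X) (c(s, X) = (s + 1)/(X - 5*(-4)²) = (1 + s)/(X - 5*16) = (1 + s)/(X - 80) = (1 + s)/(-80 + X))
F(t, p) = -1/36 (F(t, p) = (1 + 1)/(-80 + 8) = 2/(-72) = -1/72*2 = -1/36)
((-13548 + F(-89, 25)) + 11100) + 2977 = ((-13548 - 1/36) + 11100) + 2977 = (-487729/36 + 11100) + 2977 = -88129/36 + 2977 = 19043/36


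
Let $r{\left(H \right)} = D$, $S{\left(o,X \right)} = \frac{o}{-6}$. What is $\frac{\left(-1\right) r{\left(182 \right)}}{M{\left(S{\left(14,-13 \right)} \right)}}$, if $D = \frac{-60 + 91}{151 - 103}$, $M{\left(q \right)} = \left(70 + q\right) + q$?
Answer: $- \frac{31}{3136} \approx -0.0098852$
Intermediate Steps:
$S{\left(o,X \right)} = - \frac{o}{6}$ ($S{\left(o,X \right)} = o \left(- \frac{1}{6}\right) = - \frac{o}{6}$)
$M{\left(q \right)} = 70 + 2 q$
$D = \frac{31}{48} \approx 0.64583$
$r{\left(H \right)} = \frac{31}{48}$
$\frac{\left(-1\right) r{\left(182 \right)}}{M{\left(S{\left(14,-13 \right)} \right)}} = \frac{\left(-1\right) \frac{31}{48}}{70 + 2 \left(\left(- \frac{1}{6}\right) 14\right)} = - \frac{31}{48 \left(70 + 2 \left(- \frac{7}{3}\right)\right)} = - \frac{31}{48 \left(70 - \frac{14}{3}\right)} = - \frac{31}{48 \cdot \frac{196}{3}} = \left(- \frac{31}{48}\right) \frac{3}{196} = - \frac{31}{3136}$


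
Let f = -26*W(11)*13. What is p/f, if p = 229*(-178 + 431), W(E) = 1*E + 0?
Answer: -5267/338 ≈ -15.583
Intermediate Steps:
W(E) = E (W(E) = E + 0 = E)
f = -3718 (f = -26*11*13 = -286*13 = -3718)
p = 57937 (p = 229*253 = 57937)
p/f = 57937/(-3718) = 57937*(-1/3718) = -5267/338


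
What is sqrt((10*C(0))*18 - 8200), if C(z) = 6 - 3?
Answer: 2*I*sqrt(1915) ≈ 87.521*I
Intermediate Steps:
C(z) = 3
sqrt((10*C(0))*18 - 8200) = sqrt((10*3)*18 - 8200) = sqrt(30*18 - 8200) = sqrt(540 - 8200) = sqrt(-7660) = 2*I*sqrt(1915)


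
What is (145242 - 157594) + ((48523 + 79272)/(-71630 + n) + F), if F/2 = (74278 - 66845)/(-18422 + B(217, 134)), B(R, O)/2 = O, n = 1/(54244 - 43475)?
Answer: -86505049066487188/7001847748113 ≈ -12355.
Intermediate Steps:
n = 1/10769 ≈ 9.2859e-5
B(R, O) = 2*O
F = -7433/9077 (F = 2*((74278 - 66845)/(-18422 + 2*134)) = 2*(7433/(-18422 + 268)) = 2*(7433/(-18154)) = 2*(7433*(-1/18154)) = 2*(-7433/18154) = -7433/9077 ≈ -0.81888)
(145242 - 157594) + ((48523 + 79272)/(-71630 + n) + F) = (145242 - 157594) + ((48523 + 79272)/(-71630 + 1/10769) - 7433/9077) = -12352 + (127795/(-771383469/10769) - 7433/9077) = -12352 + (127795*(-10769/771383469) - 7433/9077) = -12352 + (-1376224355/771383469 - 7433/9077) = -12352 - 18225681795412/7001847748113 = -86505049066487188/7001847748113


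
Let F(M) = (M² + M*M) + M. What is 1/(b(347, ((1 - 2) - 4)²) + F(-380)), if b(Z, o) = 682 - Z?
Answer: 1/288755 ≈ 3.4631e-6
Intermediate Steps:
F(M) = M + 2*M² (F(M) = (M² + M²) + M = 2*M² + M = M + 2*M²)
1/(b(347, ((1 - 2) - 4)²) + F(-380)) = 1/((682 - 1*347) - 380*(1 + 2*(-380))) = 1/((682 - 347) - 380*(1 - 760)) = 1/(335 - 380*(-759)) = 1/(335 + 288420) = 1/288755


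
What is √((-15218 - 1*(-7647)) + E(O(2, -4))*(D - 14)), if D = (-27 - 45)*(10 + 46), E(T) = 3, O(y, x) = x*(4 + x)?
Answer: I*√19709 ≈ 140.39*I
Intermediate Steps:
D = -4032 (D = -72*56 = -4032)
√((-15218 - 1*(-7647)) + E(O(2, -4))*(D - 14)) = √((-15218 - 1*(-7647)) + 3*(-4032 - 14)) = √((-15218 + 7647) + 3*(-4046)) = √(-7571 - 12138) = √(-19709) = I*√19709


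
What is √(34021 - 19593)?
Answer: 2*√3607 ≈ 120.12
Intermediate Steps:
√(34021 - 19593) = √14428 = 2*√3607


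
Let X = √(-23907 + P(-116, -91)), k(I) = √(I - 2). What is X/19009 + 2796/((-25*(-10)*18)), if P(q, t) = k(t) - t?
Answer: 233/375 + √(-23816 + I*√93)/19009 ≈ 0.62134 + 0.0081185*I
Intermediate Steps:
k(I) = √(-2 + I)
P(q, t) = √(-2 + t) - t
X = √(-23816 + I*√93) (X = √(-23907 + (√(-2 - 91) - 1*(-91))) = √(-23907 + (√(-93) + 91)) = √(-23907 + (I*√93 + 91)) = √(-23907 + (91 + I*√93)) = √(-23816 + I*√93) ≈ 0.031 + 154.32*I)
X/19009 + 2796/((-25*(-10)*18)) = √(-23816 + I*√93)/19009 + 2796/((-25*(-10)*18)) = √(-23816 + I*√93)*(1/19009) + 2796/((250*18)) = √(-23816 + I*√93)/19009 + 2796/4500 = √(-23816 + I*√93)/19009 + 2796*(1/4500) = √(-23816 + I*√93)/19009 + 233/375 = 233/375 + √(-23816 + I*√93)/19009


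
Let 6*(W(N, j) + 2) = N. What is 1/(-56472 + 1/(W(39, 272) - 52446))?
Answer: -104883/5922952778 ≈ -1.7708e-5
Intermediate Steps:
W(N, j) = -2 + N/6
1/(-56472 + 1/(W(39, 272) - 52446)) = 1/(-56472 + 1/((-2 + (1/6)*39) - 52446)) = 1/(-56472 + 1/((-2 + 13/2) - 52446)) = 1/(-56472 + 1/(9/2 - 52446)) = 1/(-56472 + 1/(-104883/2)) = 1/(-56472 - 2/104883) = 1/(-5922952778/104883) = -104883/5922952778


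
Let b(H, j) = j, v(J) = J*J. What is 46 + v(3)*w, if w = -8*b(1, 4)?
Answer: -242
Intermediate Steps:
v(J) = J²
w = -32 (w = -8*4 = -32)
46 + v(3)*w = 46 + 3²*(-32) = 46 + 9*(-32) = 46 - 288 = -242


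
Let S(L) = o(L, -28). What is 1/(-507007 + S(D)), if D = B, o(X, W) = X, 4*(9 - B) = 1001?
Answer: -4/2028993 ≈ -1.9714e-6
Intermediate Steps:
B = -965/4 (B = 9 - ¼*1001 = 9 - 1001/4 = -965/4 ≈ -241.25)
D = -965/4 ≈ -241.25
S(L) = L
1/(-507007 + S(D)) = 1/(-507007 - 965/4) = 1/(-2028993/4) = -4/2028993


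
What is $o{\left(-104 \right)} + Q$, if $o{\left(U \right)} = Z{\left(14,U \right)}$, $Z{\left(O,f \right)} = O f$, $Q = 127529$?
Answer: $126073$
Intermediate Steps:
$o{\left(U \right)} = 14 U$
$o{\left(-104 \right)} + Q = 14 \left(-104\right) + 127529 = -1456 + 127529 = 126073$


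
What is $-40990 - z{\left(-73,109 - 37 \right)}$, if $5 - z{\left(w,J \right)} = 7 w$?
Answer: $-41506$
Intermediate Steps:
$z{\left(w,J \right)} = 5 - 7 w$
$-40990 - z{\left(-73,109 - 37 \right)} = -40990 - \left(5 - -511\right) = -40990 - \left(5 + 511\right) = -40990 - 516 = -41506$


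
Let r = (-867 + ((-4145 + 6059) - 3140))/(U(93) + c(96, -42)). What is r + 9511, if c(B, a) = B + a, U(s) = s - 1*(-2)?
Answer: 1415046/149 ≈ 9497.0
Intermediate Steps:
U(s) = 2 + s (U(s) = s + 2 = 2 + s)
r = -2093/149 (r = (-867 + ((-4145 + 6059) - 3140))/((2 + 93) + (96 - 42)) = (-867 + (1914 - 3140))/(95 + 54) = (-867 - 1226)/149 = -2093*1/149 = -2093/149 ≈ -14.047)
r + 9511 = -2093/149 + 9511 = 1415046/149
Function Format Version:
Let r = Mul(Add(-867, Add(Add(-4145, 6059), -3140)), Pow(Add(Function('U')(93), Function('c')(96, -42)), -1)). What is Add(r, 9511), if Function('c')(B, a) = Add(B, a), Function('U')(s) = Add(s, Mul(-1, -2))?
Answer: Rational(1415046, 149) ≈ 9497.0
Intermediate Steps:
Function('U')(s) = Add(2, s) (Function('U')(s) = Add(s, 2) = Add(2, s))
r = Rational(-2093, 149) (r = Mul(Add(-867, Add(Add(-4145, 6059), -3140)), Pow(Add(Add(2, 93), Add(96, -42)), -1)) = Mul(Add(-867, Add(1914, -3140)), Pow(Add(95, 54), -1)) = Mul(Add(-867, -1226), Pow(149, -1)) = Mul(-2093, Rational(1, 149)) = Rational(-2093, 149) ≈ -14.047)
Add(r, 9511) = Add(Rational(-2093, 149), 9511) = Rational(1415046, 149)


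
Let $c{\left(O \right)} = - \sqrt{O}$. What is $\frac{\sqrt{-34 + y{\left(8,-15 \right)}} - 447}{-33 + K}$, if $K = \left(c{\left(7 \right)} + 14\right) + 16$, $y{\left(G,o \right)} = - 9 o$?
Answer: $\frac{447 - \sqrt{101}}{3 + \sqrt{7}} \approx 77.395$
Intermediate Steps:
$K = 30 - \sqrt{7}$ ($K = \left(- \sqrt{7} + 14\right) + 16 = \left(14 - \sqrt{7}\right) + 16 = 30 - \sqrt{7} \approx 27.354$)
$\frac{\sqrt{-34 + y{\left(8,-15 \right)}} - 447}{-33 + K} = \frac{\sqrt{-34 - -135} - 447}{-33 + \left(30 - \sqrt{7}\right)} = \frac{\sqrt{-34 + 135} - 447}{-3 - \sqrt{7}} = \frac{\sqrt{101} - 447}{-3 - \sqrt{7}} = \frac{-447 + \sqrt{101}}{-3 - \sqrt{7}}$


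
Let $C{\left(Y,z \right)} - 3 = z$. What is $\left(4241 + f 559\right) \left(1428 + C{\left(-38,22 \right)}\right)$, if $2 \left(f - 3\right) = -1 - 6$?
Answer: $\frac{11512119}{2} \approx 5.7561 \cdot 10^{6}$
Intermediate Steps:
$C{\left(Y,z \right)} = 3 + z$
$f = - \frac{1}{2}$ ($f = 3 + \frac{-1 - 6}{2} = 3 + \frac{1}{2} \left(-7\right) = 3 - \frac{7}{2} = - \frac{1}{2} \approx -0.5$)
$\left(4241 + f 559\right) \left(1428 + C{\left(-38,22 \right)}\right) = \left(4241 - \frac{559}{2}\right) \left(1428 + \left(3 + 22\right)\right) = \left(4241 - \frac{559}{2}\right) \left(1428 + 25\right) = \frac{7923}{2} \cdot 1453 = \frac{11512119}{2}$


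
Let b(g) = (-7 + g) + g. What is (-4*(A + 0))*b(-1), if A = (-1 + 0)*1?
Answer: -36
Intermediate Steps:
b(g) = -7 + 2*g
A = -1 (A = -1*1 = -1)
(-4*(A + 0))*b(-1) = (-4*(-1 + 0))*(-7 + 2*(-1)) = (-4*(-1))*(-7 - 2) = 4*(-9) = -36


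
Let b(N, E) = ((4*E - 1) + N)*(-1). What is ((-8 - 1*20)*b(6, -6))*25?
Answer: -13300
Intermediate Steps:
b(N, E) = 1 - N - 4*E (b(N, E) = ((-1 + 4*E) + N)*(-1) = (-1 + N + 4*E)*(-1) = 1 - N - 4*E)
((-8 - 1*20)*b(6, -6))*25 = ((-8 - 1*20)*(1 - 1*6 - 4*(-6)))*25 = ((-8 - 20)*(1 - 6 + 24))*25 = -28*19*25 = -532*25 = -13300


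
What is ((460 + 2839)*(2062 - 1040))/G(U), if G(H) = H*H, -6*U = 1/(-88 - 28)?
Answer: 1633246328448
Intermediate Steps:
U = 1/696 (U = -1/(6*(-88 - 28)) = -⅙/(-116) = -⅙*(-1/116) = 1/696 ≈ 0.0014368)
G(H) = H²
((460 + 2839)*(2062 - 1040))/G(U) = ((460 + 2839)*(2062 - 1040))/((1/696)²) = (3299*1022)/(1/484416) = 3371578*484416 = 1633246328448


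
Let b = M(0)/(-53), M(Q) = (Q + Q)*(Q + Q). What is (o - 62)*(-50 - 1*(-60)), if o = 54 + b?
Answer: -80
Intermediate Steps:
M(Q) = 4*Q**2 (M(Q) = (2*Q)*(2*Q) = 4*Q**2)
b = 0 (b = (4*0**2)/(-53) = (4*0)*(-1/53) = 0*(-1/53) = 0)
o = 54 (o = 54 + 0 = 54)
(o - 62)*(-50 - 1*(-60)) = (54 - 62)*(-50 - 1*(-60)) = -8*(-50 + 60) = -8*10 = -80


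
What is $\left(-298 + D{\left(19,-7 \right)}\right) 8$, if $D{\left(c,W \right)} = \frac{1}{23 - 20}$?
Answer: $- \frac{7144}{3} \approx -2381.3$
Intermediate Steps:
$D{\left(c,W \right)} = \frac{1}{3}$
$\left(-298 + D{\left(19,-7 \right)}\right) 8 = \left(-298 + \frac{1}{3}\right) 8 = \left(- \frac{893}{3}\right) 8 = - \frac{7144}{3}$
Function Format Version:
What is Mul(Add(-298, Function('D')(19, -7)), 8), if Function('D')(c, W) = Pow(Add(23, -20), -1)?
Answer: Rational(-7144, 3) ≈ -2381.3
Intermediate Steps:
Function('D')(c, W) = Rational(1, 3) (Function('D')(c, W) = Pow(3, -1) = Rational(1, 3))
Mul(Add(-298, Function('D')(19, -7)), 8) = Mul(Add(-298, Rational(1, 3)), 8) = Mul(Rational(-893, 3), 8) = Rational(-7144, 3)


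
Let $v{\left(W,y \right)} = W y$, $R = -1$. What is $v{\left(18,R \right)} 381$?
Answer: $-6858$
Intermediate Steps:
$v{\left(18,R \right)} 381 = 18 \left(-1\right) 381 = \left(-18\right) 381 = -6858$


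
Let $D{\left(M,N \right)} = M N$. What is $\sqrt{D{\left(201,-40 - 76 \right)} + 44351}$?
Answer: $\sqrt{21035} \approx 145.03$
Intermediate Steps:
$\sqrt{D{\left(201,-40 - 76 \right)} + 44351} = \sqrt{201 \left(-40 - 76\right) + 44351} = \sqrt{201 \left(-116\right) + 44351} = \sqrt{-23316 + 44351} = \sqrt{21035}$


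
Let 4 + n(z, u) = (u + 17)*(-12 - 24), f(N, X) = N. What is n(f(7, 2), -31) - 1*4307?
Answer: -3807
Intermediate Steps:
n(z, u) = -616 - 36*u (n(z, u) = -4 + (u + 17)*(-12 - 24) = -4 + (17 + u)*(-36) = -4 + (-612 - 36*u) = -616 - 36*u)
n(f(7, 2), -31) - 1*4307 = (-616 - 36*(-31)) - 1*4307 = (-616 + 1116) - 4307 = 500 - 4307 = -3807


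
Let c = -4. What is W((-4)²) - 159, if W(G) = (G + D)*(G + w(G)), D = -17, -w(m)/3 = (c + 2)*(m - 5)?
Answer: -241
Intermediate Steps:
w(m) = -30 + 6*m (w(m) = -3*(-4 + 2)*(m - 5) = -(-6)*(-5 + m) = -3*(10 - 2*m) = -30 + 6*m)
W(G) = (-30 + 7*G)*(-17 + G) (W(G) = (G - 17)*(G + (-30 + 6*G)) = (-17 + G)*(-30 + 7*G) = (-30 + 7*G)*(-17 + G))
W((-4)²) - 159 = (510 - 149*(-4)² + 7*((-4)²)²) - 159 = (510 - 149*16 + 7*16²) - 159 = (510 - 2384 + 7*256) - 159 = (510 - 2384 + 1792) - 159 = -82 - 159 = -241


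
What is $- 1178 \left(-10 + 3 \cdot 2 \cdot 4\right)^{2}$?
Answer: $-230888$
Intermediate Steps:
$- 1178 \left(-10 + 3 \cdot 2 \cdot 4\right)^{2} = - 1178 \left(-10 + 6 \cdot 4\right)^{2} = - 1178 \left(-10 + 24\right)^{2} = - 1178 \cdot 14^{2} = \left(-1178\right) 196 = -230888$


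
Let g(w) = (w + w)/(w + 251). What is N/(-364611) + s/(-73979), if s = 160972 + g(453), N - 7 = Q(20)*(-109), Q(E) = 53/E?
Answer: -34420777682337/15824486872480 ≈ -2.1752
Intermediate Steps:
g(w) = 2*w/(251 + w) (g(w) = (2*w)/(251 + w) = 2*w/(251 + w))
N = -5637/20 (N = 7 + (53/20)*(-109) = 7 - 5777/20 = -5637/20 ≈ -281.85)
s = 56662597/352 (s = 160972 + 2*453/(251 + 453) = 160972 + 2*453/704 = 160972 + 2*453*(1/704) = 160972 + 453/352 = 56662597/352 ≈ 1.6097e+5)
N/(-364611) + s/(-73979) = -5637/20/(-364611) + (56662597/352)/(-73979) = -5637/20*(-1/364611) + (56662597/352)*(-1/73979) = 1879/2430740 - 56662597/26040608 = -34420777682337/15824486872480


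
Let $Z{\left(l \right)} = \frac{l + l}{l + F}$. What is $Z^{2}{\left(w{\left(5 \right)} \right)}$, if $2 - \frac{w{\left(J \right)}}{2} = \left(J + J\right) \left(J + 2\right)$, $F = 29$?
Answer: $\frac{73984}{11449} \approx 6.4621$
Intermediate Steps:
$w{\left(J \right)} = 4 - 4 J \left(2 + J\right)$ ($w{\left(J \right)} = 4 - 2 \left(J + J\right) \left(J + 2\right) = 4 - 2 \cdot 2 J \left(2 + J\right) = 4 - 4 J \left(2 + J\right)$)
$Z{\left(l \right)} = \frac{2 l}{29 + l}$ ($Z{\left(l \right)} = \frac{l + l}{l + 29} = \frac{2 l}{29 + l}$)
$Z^{2}{\left(w{\left(5 \right)} \right)} = \left(\frac{2 \left(4 - 40 - 4 \cdot 5^{2}\right)}{29 - \left(36 + 100\right)}\right)^{2} = \left(\frac{2 \left(4 - 40 - 100\right)}{29 - 136}\right)^{2} = \left(2 \left(-136\right) \frac{1}{29 - 136}\right)^{2} = \left(2 \left(-136\right) \frac{1}{-107}\right)^{2} = \left(2 \left(-136\right) \left(- \frac{1}{107}\right)\right)^{2} = \left(\frac{272}{107}\right)^{2} = \frac{73984}{11449}$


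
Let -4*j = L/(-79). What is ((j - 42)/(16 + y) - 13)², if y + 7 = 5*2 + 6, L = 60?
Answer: 839724484/3900625 ≈ 215.28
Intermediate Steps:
j = 15/79 (j = -15/(-79) = -15*(-1)/79 = -¼*(-60/79) = 15/79 ≈ 0.18987)
y = 9 (y = -7 + (5*2 + 6) = -7 + (10 + 6) = -7 + 16 = 9)
((j - 42)/(16 + y) - 13)² = ((15/79 - 42)/(16 + 9) - 13)² = (-3303/79/25 - 13)² = (-3303/79*1/25 - 13)² = (-3303/1975 - 13)² = (-28978/1975)² = 839724484/3900625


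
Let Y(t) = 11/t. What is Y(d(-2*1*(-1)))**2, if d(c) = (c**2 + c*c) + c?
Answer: 121/100 ≈ 1.2100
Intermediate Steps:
d(c) = c + 2*c**2 (d(c) = (c**2 + c**2) + c = 2*c**2 + c = c + 2*c**2)
Y(d(-2*1*(-1)))**2 = (11/(((-2*1*(-1))*(1 + 2*(-2*1*(-1))))))**2 = (11/(((-2*(-1))*(1 + 2*(-2*(-1))))))**2 = (11/((2*(1 + 2*2))))**2 = (11/((2*(1 + 4))))**2 = (11/((2*5)))**2 = (11/10)**2 = 121/100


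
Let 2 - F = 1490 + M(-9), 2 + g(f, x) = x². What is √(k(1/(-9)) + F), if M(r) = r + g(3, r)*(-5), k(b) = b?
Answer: I*√9757/3 ≈ 32.926*I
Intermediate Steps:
g(f, x) = -2 + x²
M(r) = 10 + r - 5*r² (M(r) = r + (-2 + r²)*(-5) = r + (10 - 5*r²) = 10 + r - 5*r²)
F = -1084 (F = 2 - (1490 + (10 - 9 - 5*(-9)²)) = 2 - (1490 + (10 - 9 - 5*81)) = 2 - (1490 + (10 - 9 - 405)) = 2 - (1490 - 404) = 2 - 1*1086 = 2 - 1086 = -1084)
√(k(1/(-9)) + F) = √(1/(-9) - 1084) = √(-⅑ - 1084) = √(-9757/9) = I*√9757/3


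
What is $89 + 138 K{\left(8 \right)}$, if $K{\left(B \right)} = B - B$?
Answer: $89$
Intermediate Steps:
$K{\left(B \right)} = 0$
$89 + 138 K{\left(8 \right)} = 89 + 138 \cdot 0 = 89 + 0 = 89$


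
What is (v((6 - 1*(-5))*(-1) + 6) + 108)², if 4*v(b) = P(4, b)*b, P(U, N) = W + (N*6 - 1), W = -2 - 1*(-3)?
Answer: 84681/4 ≈ 21170.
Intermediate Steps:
W = 1 (W = -2 + 3 = 1)
P(U, N) = 6*N (P(U, N) = 1 + (N*6 - 1) = 1 + (6*N - 1) = 1 + (-1 + 6*N) = 6*N)
v(b) = 3*b²/2 (v(b) = ((6*b)*b)/4 = (6*b²)/4 = 3*b²/2)
(v((6 - 1*(-5))*(-1) + 6) + 108)² = (3*((6 - 1*(-5))*(-1) + 6)²/2 + 108)² = (3*((6 + 5)*(-1) + 6)²/2 + 108)² = (3*(11*(-1) + 6)²/2 + 108)² = (3*(-11 + 6)²/2 + 108)² = ((3/2)*(-5)² + 108)² = ((3/2)*25 + 108)² = (75/2 + 108)² = (291/2)² = 84681/4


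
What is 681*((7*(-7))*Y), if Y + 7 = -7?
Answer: 467166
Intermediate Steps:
Y = -14 (Y = -7 - 7 = -14)
681*((7*(-7))*Y) = 681*((7*(-7))*(-14)) = 681*(-49*(-14)) = 681*686 = 467166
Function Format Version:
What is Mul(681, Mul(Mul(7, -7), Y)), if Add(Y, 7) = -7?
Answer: 467166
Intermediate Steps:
Y = -14 (Y = Add(-7, -7) = -14)
Mul(681, Mul(Mul(7, -7), Y)) = Mul(681, Mul(Mul(7, -7), -14)) = Mul(681, Mul(-49, -14)) = Mul(681, 686) = 467166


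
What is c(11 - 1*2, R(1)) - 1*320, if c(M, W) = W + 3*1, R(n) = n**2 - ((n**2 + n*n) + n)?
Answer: -319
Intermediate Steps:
R(n) = -n - n**2 (R(n) = n**2 - ((n**2 + n**2) + n) = n**2 - (2*n**2 + n) = n**2 - (n + 2*n**2) = n**2 + (-n - 2*n**2) = -n - n**2)
c(M, W) = 3 + W (c(M, W) = W + 3 = 3 + W)
c(11 - 1*2, R(1)) - 1*320 = (3 - 1*1*(1 + 1)) - 1*320 = (3 - 1*1*2) - 320 = (3 - 2) - 320 = 1 - 320 = -319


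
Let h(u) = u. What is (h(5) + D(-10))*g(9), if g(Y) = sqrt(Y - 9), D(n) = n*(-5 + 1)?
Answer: 0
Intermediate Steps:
D(n) = -4*n (D(n) = n*(-4) = -4*n)
g(Y) = sqrt(-9 + Y)
(h(5) + D(-10))*g(9) = (5 - 4*(-10))*sqrt(-9 + 9) = (5 + 40)*sqrt(0) = 45*0 = 0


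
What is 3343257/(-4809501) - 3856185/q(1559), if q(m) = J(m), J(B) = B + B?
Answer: -2061861098779/1666224902 ≈ -1237.4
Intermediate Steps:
J(B) = 2*B
q(m) = 2*m
3343257/(-4809501) - 3856185/q(1559) = 3343257/(-4809501) - 3856185/(2*1559) = 3343257*(-1/4809501) - 3856185/3118 = -371473/534389 - 3856185*1/3118 = -371473/534389 - 3856185/3118 = -2061861098779/1666224902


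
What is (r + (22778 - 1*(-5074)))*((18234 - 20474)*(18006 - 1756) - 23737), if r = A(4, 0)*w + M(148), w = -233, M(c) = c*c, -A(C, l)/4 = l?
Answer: -1812299458172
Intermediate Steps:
A(C, l) = -4*l
M(c) = c**2
r = 21904 (r = -4*0*(-233) + 148**2 = 0*(-233) + 21904 = 0 + 21904 = 21904)
(r + (22778 - 1*(-5074)))*((18234 - 20474)*(18006 - 1756) - 23737) = (21904 + (22778 - 1*(-5074)))*((18234 - 20474)*(18006 - 1756) - 23737) = (21904 + (22778 + 5074))*(-2240*16250 - 23737) = (21904 + 27852)*(-36400000 - 23737) = 49756*(-36423737) = -1812299458172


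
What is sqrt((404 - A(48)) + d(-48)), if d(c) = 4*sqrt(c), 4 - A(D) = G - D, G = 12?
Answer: 2*sqrt(91 + 4*I*sqrt(3)) ≈ 19.093 + 0.72575*I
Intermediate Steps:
A(D) = -8 + D (A(D) = 4 - (12 - D) = 4 + (-12 + D) = -8 + D)
sqrt((404 - A(48)) + d(-48)) = sqrt((404 - (-8 + 48)) + 4*sqrt(-48)) = sqrt((404 - 1*40) + 4*(4*I*sqrt(3))) = sqrt((404 - 40) + 16*I*sqrt(3)) = sqrt(364 + 16*I*sqrt(3))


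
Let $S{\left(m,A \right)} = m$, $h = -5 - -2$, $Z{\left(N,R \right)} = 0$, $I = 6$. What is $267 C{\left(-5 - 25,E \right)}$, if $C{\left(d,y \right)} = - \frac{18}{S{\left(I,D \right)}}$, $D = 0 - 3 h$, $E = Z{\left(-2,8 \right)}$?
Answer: $-801$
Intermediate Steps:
$h = -3$ ($h = -5 + 2 = -3$)
$E = 0$
$D = 9$ ($D = 0 - -9 = 0 + 9 = 9$)
$C{\left(d,y \right)} = -3$ ($C{\left(d,y \right)} = - \frac{18}{6} = \left(-18\right) \frac{1}{6} = -3$)
$267 C{\left(-5 - 25,E \right)} = 267 \left(-3\right) = -801$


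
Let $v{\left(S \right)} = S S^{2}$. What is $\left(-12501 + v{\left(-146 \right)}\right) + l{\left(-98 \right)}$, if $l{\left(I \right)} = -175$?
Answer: $-3124812$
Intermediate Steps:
$v{\left(S \right)} = S^{3}$
$\left(-12501 + v{\left(-146 \right)}\right) + l{\left(-98 \right)} = \left(-12501 + \left(-146\right)^{3}\right) - 175 = \left(-12501 - 3112136\right) - 175 = -3124637 - 175 = -3124812$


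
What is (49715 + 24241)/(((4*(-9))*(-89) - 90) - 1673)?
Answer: 73956/1441 ≈ 51.323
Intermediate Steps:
(49715 + 24241)/(((4*(-9))*(-89) - 90) - 1673) = 73956/((-36*(-89) - 90) - 1673) = 73956/((3204 - 90) - 1673) = 73956/(3114 - 1673) = 73956/1441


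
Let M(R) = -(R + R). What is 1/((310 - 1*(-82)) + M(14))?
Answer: 1/364 ≈ 0.0027473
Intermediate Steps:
M(R) = -2*R
1/((310 - 1*(-82)) + M(14)) = 1/((310 - 1*(-82)) - 2*14) = 1/((310 + 82) - 28) = 1/(392 - 28) = 1/364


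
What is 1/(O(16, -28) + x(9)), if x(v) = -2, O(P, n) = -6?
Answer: -⅛ ≈ -0.12500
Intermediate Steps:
1/(O(16, -28) + x(9)) = 1/(-6 - 2) = 1/(-8) = -⅛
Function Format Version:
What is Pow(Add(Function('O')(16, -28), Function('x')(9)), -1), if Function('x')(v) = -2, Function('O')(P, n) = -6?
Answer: Rational(-1, 8) ≈ -0.12500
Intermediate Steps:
Pow(Add(Function('O')(16, -28), Function('x')(9)), -1) = Pow(Add(-6, -2), -1) = Pow(-8, -1) = Rational(-1, 8)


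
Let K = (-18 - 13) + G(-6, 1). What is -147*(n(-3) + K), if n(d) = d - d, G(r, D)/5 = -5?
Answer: 8232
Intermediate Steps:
G(r, D) = -25 (G(r, D) = 5*(-5) = -25)
n(d) = 0
K = -56 (K = (-18 - 13) - 25 = -31 - 25 = -56)
-147*(n(-3) + K) = -147*(0 - 56) = -147*(-56) = 8232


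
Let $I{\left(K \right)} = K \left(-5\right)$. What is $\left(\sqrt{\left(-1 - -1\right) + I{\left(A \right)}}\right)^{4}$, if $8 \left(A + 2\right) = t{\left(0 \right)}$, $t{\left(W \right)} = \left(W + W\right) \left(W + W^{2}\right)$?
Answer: $100$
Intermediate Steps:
$t{\left(W \right)} = 2 W \left(W + W^{2}\right)$
$A = -2$ ($A = -2 + \frac{2 \cdot 0^{2} \left(1 + 0\right)}{8} = -2 + \frac{2 \cdot 0 \cdot 1}{8} = -2 + \frac{1}{8} \cdot 0 = -2 + 0 = -2$)
$I{\left(K \right)} = - 5 K$
$\left(\sqrt{\left(-1 - -1\right) + I{\left(A \right)}}\right)^{4} = \left(\sqrt{\left(-1 - -1\right) - -10}\right)^{4} = \left(\sqrt{\left(-1 + 1\right) + 10}\right)^{4} = \left(\sqrt{0 + 10}\right)^{4} = \left(\sqrt{10}\right)^{4} = 100$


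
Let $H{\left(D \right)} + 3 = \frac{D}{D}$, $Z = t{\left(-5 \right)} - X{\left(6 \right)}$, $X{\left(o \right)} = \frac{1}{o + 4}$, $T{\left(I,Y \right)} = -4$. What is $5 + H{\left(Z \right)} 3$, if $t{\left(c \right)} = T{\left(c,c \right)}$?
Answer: $-1$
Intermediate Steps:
$t{\left(c \right)} = -4$
$X{\left(o \right)} = \frac{1}{4 + o}$
$Z = - \frac{41}{10}$ ($Z = -4 - \frac{1}{4 + 6} = -4 - \frac{1}{10} = - \frac{41}{10} \approx -4.1$)
$H{\left(D \right)} = -2$ ($H{\left(D \right)} = -3 + \frac{D}{D} = -3 + 1 = -2$)
$5 + H{\left(Z \right)} 3 = 5 - 6 = -1$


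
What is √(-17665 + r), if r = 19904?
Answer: √2239 ≈ 47.318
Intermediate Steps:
√(-17665 + r) = √(-17665 + 19904) = √2239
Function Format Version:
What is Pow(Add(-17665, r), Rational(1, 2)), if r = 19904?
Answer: Pow(2239, Rational(1, 2)) ≈ 47.318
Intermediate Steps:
Pow(Add(-17665, r), Rational(1, 2)) = Pow(Add(-17665, 19904), Rational(1, 2)) = Pow(2239, Rational(1, 2))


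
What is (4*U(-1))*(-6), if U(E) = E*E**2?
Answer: 24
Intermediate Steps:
U(E) = E**3
(4*U(-1))*(-6) = (4*(-1)**3)*(-6) = (4*(-1))*(-6) = -4*(-6) = 24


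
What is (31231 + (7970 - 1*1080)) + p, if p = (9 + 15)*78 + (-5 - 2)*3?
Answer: 39972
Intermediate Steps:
p = 1851 (p = 24*78 - 7*3 = 1872 - 21 = 1851)
(31231 + (7970 - 1*1080)) + p = (31231 + (7970 - 1*1080)) + 1851 = (31231 + (7970 - 1080)) + 1851 = (31231 + 6890) + 1851 = 38121 + 1851 = 39972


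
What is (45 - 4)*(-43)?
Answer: -1763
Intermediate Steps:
(45 - 4)*(-43) = 41*(-43) = -1763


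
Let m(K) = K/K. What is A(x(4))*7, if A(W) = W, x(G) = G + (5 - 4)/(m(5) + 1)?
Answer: 63/2 ≈ 31.500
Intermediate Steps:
m(K) = 1
x(G) = ½ + G (x(G) = G + (5 - 4)/(1 + 1) = G + 1/2 = G + 1*(½) = G + ½ = ½ + G)
A(x(4))*7 = (½ + 4)*7 = (9/2)*7 = 63/2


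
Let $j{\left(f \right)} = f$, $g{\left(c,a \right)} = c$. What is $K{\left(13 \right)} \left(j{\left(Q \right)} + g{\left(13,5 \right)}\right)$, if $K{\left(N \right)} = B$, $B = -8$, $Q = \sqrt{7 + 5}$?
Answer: $-104 - 16 \sqrt{3} \approx -131.71$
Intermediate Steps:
$Q = 2 \sqrt{3}$ ($Q = \sqrt{12} = 2 \sqrt{3} \approx 3.4641$)
$K{\left(N \right)} = -8$
$K{\left(13 \right)} \left(j{\left(Q \right)} + g{\left(13,5 \right)}\right) = - 8 \left(2 \sqrt{3} + 13\right) = - 8 \left(13 + 2 \sqrt{3}\right) = -104 - 16 \sqrt{3}$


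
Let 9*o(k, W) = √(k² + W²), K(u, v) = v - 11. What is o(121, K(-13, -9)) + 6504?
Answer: 6504 + 13*√89/9 ≈ 6517.6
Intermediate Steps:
K(u, v) = -11 + v
o(k, W) = √(W² + k²)/9 (o(k, W) = √(k² + W²)/9 = √(W² + k²)/9)
o(121, K(-13, -9)) + 6504 = √((-11 - 9)² + 121²)/9 + 6504 = √((-20)² + 14641)/9 + 6504 = √(400 + 14641)/9 + 6504 = √15041/9 + 6504 = (13*√89)/9 + 6504 = 13*√89/9 + 6504 = 6504 + 13*√89/9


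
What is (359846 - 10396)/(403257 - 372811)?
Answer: 174725/15223 ≈ 11.478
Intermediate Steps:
(359846 - 10396)/(403257 - 372811) = 349450/30446 = 349450*(1/30446) = 174725/15223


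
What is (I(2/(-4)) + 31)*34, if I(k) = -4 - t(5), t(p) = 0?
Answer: 918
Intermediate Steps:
I(k) = -4 (I(k) = -4 - 1*0 = -4 + 0 = -4)
(I(2/(-4)) + 31)*34 = (-4 + 31)*34 = 27*34 = 918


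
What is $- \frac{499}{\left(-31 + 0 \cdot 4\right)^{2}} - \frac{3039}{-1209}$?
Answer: $\frac{24916}{12493} \approx 1.9944$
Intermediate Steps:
$- \frac{499}{\left(-31 + 0 \cdot 4\right)^{2}} - \frac{3039}{-1209} = - \frac{499}{\left(-31 + 0\right)^{2}} - - \frac{1013}{403} = - \frac{499}{\left(-31\right)^{2}} + \frac{1013}{403} = - \frac{499}{961} + \frac{1013}{403} = \frac{24916}{12493}$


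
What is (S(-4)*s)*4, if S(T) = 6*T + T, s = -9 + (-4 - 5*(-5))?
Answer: -1344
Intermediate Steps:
s = 12 (s = -9 + (-4 + 25) = -9 + 21 = 12)
S(T) = 7*T
(S(-4)*s)*4 = ((7*(-4))*12)*4 = -28*12*4 = -336*4 = -1344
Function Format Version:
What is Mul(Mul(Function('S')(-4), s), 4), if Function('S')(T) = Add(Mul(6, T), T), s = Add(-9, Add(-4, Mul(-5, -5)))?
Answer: -1344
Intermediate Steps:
s = 12 (s = Add(-9, Add(-4, 25)) = Add(-9, 21) = 12)
Function('S')(T) = Mul(7, T)
Mul(Mul(Function('S')(-4), s), 4) = Mul(Mul(Mul(7, -4), 12), 4) = Mul(Mul(-28, 12), 4) = Mul(-336, 4) = -1344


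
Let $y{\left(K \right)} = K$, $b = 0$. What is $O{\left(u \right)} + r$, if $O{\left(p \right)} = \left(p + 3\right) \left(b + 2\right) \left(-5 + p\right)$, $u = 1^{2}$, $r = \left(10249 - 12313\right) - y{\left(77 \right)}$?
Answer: $-2173$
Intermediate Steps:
$r = -2141$ ($r = \left(10249 - 12313\right) - 77 = -2064 - 77 = -2141$)
$u = 1$
$O{\left(p \right)} = \left(-5 + p\right) \left(6 + 2 p\right)$ ($O{\left(p \right)} = \left(p + 3\right) \left(0 + 2\right) \left(-5 + p\right) = \left(3 + p\right) 2 \left(-5 + p\right) = \left(6 + 2 p\right) \left(-5 + p\right) = \left(-5 + p\right) \left(6 + 2 p\right)$)
$O{\left(u \right)} + r = \left(-30 - 4 + 2 \cdot 1^{2}\right) - 2141 = \left(-30 - 4 + 2 \cdot 1\right) - 2141 = \left(-30 - 4 + 2\right) - 2141 = -32 - 2141 = -2173$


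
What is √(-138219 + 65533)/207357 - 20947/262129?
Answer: -20947/262129 + I*√72686/207357 ≈ -0.079911 + 0.0013002*I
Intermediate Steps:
√(-138219 + 65533)/207357 - 20947/262129 = √(-72686)*(1/207357) - 20947*1/262129 = (I*√72686)*(1/207357) - 20947/262129 = I*√72686/207357 - 20947/262129 = -20947/262129 + I*√72686/207357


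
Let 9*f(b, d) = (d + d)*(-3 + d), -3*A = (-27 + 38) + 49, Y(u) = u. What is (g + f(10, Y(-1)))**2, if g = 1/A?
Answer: 22801/32400 ≈ 0.70373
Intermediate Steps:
A = -20 (A = -((-27 + 38) + 49)/3 = -(11 + 49)/3 = -1/3*60 = -20)
f(b, d) = 2*d*(-3 + d)/9 (f(b, d) = ((d + d)*(-3 + d))/9 = ((2*d)*(-3 + d))/9 = (2*d*(-3 + d))/9 = 2*d*(-3 + d)/9)
g = -1/20 (g = 1/(-20) = -1/20 ≈ -0.050000)
(g + f(10, Y(-1)))**2 = (-1/20 + (2/9)*(-1)*(-3 - 1))**2 = (-1/20 + (2/9)*(-1)*(-4))**2 = (-1/20 + 8/9)**2 = (151/180)**2 = 22801/32400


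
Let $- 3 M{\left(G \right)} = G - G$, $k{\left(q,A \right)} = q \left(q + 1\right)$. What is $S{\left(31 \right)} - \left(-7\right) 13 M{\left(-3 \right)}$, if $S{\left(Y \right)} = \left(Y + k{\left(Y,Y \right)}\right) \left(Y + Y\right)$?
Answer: $63426$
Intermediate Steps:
$k{\left(q,A \right)} = q \left(1 + q\right)$
$S{\left(Y \right)} = 2 Y \left(Y + Y \left(1 + Y\right)\right)$ ($S{\left(Y \right)} = \left(Y + Y \left(1 + Y\right)\right) \left(Y + Y\right) = \left(Y + Y \left(1 + Y\right)\right) 2 Y = 2 Y \left(Y + Y \left(1 + Y\right)\right)$)
$M{\left(G \right)} = 0$ ($M{\left(G \right)} = - \frac{G - G}{3} = \left(- \frac{1}{3}\right) 0 = 0$)
$S{\left(31 \right)} - \left(-7\right) 13 M{\left(-3 \right)} = 2 \cdot 31^{2} \left(2 + 31\right) - \left(-7\right) 13 \cdot 0 = 2 \cdot 961 \cdot 33 - \left(-91\right) 0 = 63426 - 0 = 63426 + 0 = 63426$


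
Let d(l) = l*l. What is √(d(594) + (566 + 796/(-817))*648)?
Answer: 18*√1481192405/817 ≈ 847.92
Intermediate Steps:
d(l) = l²
√(d(594) + (566 + 796/(-817))*648) = √(594² + (566 + 796/(-817))*648) = √(352836 + (566 + 796*(-1/817))*648) = √(352836 + (566 - 796/817)*648) = √(352836 + (461626/817)*648) = √(352836 + 299133648/817) = √(587400660/817) = 18*√1481192405/817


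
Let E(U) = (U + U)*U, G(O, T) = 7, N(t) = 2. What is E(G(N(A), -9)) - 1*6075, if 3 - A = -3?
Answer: -5977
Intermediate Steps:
A = 6 (A = 3 - 1*(-3) = 3 + 3 = 6)
E(U) = 2*U**2 (E(U) = (2*U)*U = 2*U**2)
E(G(N(A), -9)) - 1*6075 = 2*7**2 - 1*6075 = 2*49 - 6075 = 98 - 6075 = -5977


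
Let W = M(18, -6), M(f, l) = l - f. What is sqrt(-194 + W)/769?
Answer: I*sqrt(218)/769 ≈ 0.0192*I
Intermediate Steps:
W = -24 (W = -6 - 1*18 = -6 - 18 = -24)
sqrt(-194 + W)/769 = sqrt(-194 - 24)/769 = sqrt(-218)*(1/769) = (I*sqrt(218))*(1/769) = I*sqrt(218)/769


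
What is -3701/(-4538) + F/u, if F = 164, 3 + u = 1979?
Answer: 503588/560443 ≈ 0.89855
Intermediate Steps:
u = 1976 (u = -3 + 1979 = 1976)
-3701/(-4538) + F/u = -3701/(-4538) + 164/1976 = -3701*(-1/4538) + 164*(1/1976) = 3701/4538 + 41/494 = 503588/560443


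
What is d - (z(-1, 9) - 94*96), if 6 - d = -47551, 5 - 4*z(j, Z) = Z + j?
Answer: 226327/4 ≈ 56582.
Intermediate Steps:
z(j, Z) = 5/4 - Z/4 - j/4 (z(j, Z) = 5/4 - (Z + j)/4 = 5/4 + (-Z/4 - j/4) = 5/4 - Z/4 - j/4)
d = 47557 (d = 6 - 1*(-47551) = 6 + 47551 = 47557)
d - (z(-1, 9) - 94*96) = 47557 - ((5/4 - 1/4*9 - 1/4*(-1)) - 94*96) = 47557 - ((5/4 - 9/4 + 1/4) - 9024) = 47557 - (-3/4 - 9024) = 47557 - 1*(-36099/4) = 47557 + 36099/4 = 226327/4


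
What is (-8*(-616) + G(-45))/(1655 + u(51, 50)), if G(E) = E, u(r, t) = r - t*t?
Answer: -4883/794 ≈ -6.1499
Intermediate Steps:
u(r, t) = r - t²
(-8*(-616) + G(-45))/(1655 + u(51, 50)) = (-8*(-616) - 45)/(1655 + (51 - 1*50²)) = (4928 - 45)/(1655 + (51 - 1*2500)) = 4883/(1655 + (51 - 2500)) = 4883/(1655 - 2449) = 4883/(-794) = 4883*(-1/794) = -4883/794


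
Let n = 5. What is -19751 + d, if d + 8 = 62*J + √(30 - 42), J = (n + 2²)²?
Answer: -14737 + 2*I*√3 ≈ -14737.0 + 3.4641*I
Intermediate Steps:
J = 81 (J = (5 + 2²)² = (5 + 4)² = 9² = 81)
d = 5014 + 2*I*√3 (d = -8 + (62*81 + √(30 - 42)) = -8 + (5022 + √(-12)) = -8 + (5022 + 2*I*√3) = 5014 + 2*I*√3 ≈ 5014.0 + 3.4641*I)
-19751 + d = -19751 + (5014 + 2*I*√3) = -14737 + 2*I*√3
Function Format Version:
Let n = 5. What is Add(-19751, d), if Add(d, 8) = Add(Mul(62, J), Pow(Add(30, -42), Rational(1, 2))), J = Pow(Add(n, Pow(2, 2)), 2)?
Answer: Add(-14737, Mul(2, I, Pow(3, Rational(1, 2)))) ≈ Add(-14737., Mul(3.4641, I))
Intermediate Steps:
J = 81 (J = Pow(Add(5, Pow(2, 2)), 2) = Pow(Add(5, 4), 2) = Pow(9, 2) = 81)
d = Add(5014, Mul(2, I, Pow(3, Rational(1, 2)))) (d = Add(-8, Add(Mul(62, 81), Pow(Add(30, -42), Rational(1, 2)))) = Add(-8, Add(5022, Pow(-12, Rational(1, 2)))) = Add(-8, Add(5022, Mul(2, I, Pow(3, Rational(1, 2))))) = Add(5014, Mul(2, I, Pow(3, Rational(1, 2)))) ≈ Add(5014.0, Mul(3.4641, I)))
Add(-19751, d) = Add(-19751, Add(5014, Mul(2, I, Pow(3, Rational(1, 2))))) = Add(-14737, Mul(2, I, Pow(3, Rational(1, 2))))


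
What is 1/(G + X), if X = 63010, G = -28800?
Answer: 1/34210 ≈ 2.9231e-5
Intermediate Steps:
1/(G + X) = 1/(-28800 + 63010) = 1/34210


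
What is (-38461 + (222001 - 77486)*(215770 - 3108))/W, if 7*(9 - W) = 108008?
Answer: -215129673283/107945 ≈ -1.9930e+6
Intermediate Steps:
W = -107945/7 (W = 9 - ⅐*108008 = 9 - 108008/7 = -107945/7 ≈ -15421.)
(-38461 + (222001 - 77486)*(215770 - 3108))/W = (-38461 + (222001 - 77486)*(215770 - 3108))/(-107945/7) = (-38461 + 144515*212662)*(-7/107945) = (-38461 + 30732848930)*(-7/107945) = 30732810469*(-7/107945) = -215129673283/107945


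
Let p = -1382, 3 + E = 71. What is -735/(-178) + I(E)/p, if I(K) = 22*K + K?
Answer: 368689/122998 ≈ 2.9975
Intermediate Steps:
E = 68 (E = -3 + 71 = 68)
I(K) = 23*K
-735/(-178) + I(E)/p = -735/(-178) + (23*68)/(-1382) = -735*(-1/178) + 1564*(-1/1382) = 735/178 - 782/691 = 368689/122998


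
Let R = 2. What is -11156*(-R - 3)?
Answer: 55780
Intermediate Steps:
-11156*(-R - 3) = -11156*(-1*2 - 3) = -11156*(-2 - 3) = -11156*(-5) = 55780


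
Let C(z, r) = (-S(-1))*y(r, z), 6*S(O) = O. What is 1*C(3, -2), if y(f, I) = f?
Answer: -1/3 ≈ -0.33333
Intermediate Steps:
S(O) = O/6
C(z, r) = r/6 (C(z, r) = (-(-1)/6)*r = (-1*(-1/6))*r = r/6)
1*C(3, -2) = 1*((1/6)*(-2)) = 1*(-1/3) = -1/3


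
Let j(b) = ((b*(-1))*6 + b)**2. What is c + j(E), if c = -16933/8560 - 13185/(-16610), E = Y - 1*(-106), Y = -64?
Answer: 627004016647/14218160 ≈ 44099.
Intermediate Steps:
E = 42 (E = -64 - 1*(-106) = -64 + 106 = 42)
c = -16839353/14218160 (c = -16933*1/8560 - 13185*(-1/16610) = -16933/8560 + 2637/3322 = -16839353/14218160 ≈ -1.1844)
j(b) = 25*b**2 (j(b) = (-b*6 + b)**2 = (-6*b + b)**2 = (-5*b)**2 = 25*b**2)
c + j(E) = -16839353/14218160 + 25*42**2 = -16839353/14218160 + 25*1764 = -16839353/14218160 + 44100 = 627004016647/14218160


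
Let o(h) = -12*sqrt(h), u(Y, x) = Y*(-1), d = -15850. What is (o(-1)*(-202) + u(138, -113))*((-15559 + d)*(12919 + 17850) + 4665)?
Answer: 133365802128 - 2342599306944*I ≈ 1.3337e+11 - 2.3426e+12*I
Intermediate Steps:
u(Y, x) = -Y
(o(-1)*(-202) + u(138, -113))*((-15559 + d)*(12919 + 17850) + 4665) = (-12*I*(-202) - 1*138)*((-15559 - 15850)*(12919 + 17850) + 4665) = (-12*I*(-202) - 138)*(-31409*30769 + 4665) = (2424*I - 138)*(-966423521 + 4665) = (-138 + 2424*I)*(-966418856) = 133365802128 - 2342599306944*I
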